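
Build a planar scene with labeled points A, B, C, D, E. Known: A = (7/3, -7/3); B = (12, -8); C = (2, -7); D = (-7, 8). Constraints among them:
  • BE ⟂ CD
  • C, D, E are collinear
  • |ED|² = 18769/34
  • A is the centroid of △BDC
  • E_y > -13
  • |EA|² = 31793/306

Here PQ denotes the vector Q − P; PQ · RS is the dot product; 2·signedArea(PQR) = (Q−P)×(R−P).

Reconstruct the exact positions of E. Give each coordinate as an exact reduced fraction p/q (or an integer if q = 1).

E = (173/34, -413/34)

1. E_x = 173/34  [C, D, E are collinear ∩ BE ⟂ CD]
2. E_y = -413/34  [C, D, E are collinear ∩ BE ⟂ CD]
   → E = (173/34, -413/34)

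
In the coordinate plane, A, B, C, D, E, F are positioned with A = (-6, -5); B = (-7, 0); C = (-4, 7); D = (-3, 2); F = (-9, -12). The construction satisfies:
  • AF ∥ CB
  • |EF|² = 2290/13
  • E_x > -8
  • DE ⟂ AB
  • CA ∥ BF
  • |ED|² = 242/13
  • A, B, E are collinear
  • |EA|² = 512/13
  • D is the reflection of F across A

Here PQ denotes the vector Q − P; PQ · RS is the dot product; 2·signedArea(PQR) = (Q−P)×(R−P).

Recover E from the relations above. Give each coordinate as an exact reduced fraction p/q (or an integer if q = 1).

E = (-94/13, 15/13)

1. E_x = -94/13  [A, B, E are collinear ∩ DE ⟂ AB]
2. E_y = 15/13  [A, B, E are collinear ∩ DE ⟂ AB]
   → E = (-94/13, 15/13)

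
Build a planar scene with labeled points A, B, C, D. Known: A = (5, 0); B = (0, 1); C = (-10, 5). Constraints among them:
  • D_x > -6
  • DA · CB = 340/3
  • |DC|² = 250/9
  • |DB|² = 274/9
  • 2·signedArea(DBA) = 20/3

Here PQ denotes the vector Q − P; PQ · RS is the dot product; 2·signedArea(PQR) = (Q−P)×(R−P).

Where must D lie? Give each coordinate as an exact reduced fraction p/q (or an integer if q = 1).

D = (-5, 10/3)

1. D_x = -5  [2·signedArea(DBA) = 20/3 ∩ DA · CB = 340/3]
2. D_y = 10/3  [2·signedArea(DBA) = 20/3 ∩ DA · CB = 340/3]
   → D = (-5, 10/3)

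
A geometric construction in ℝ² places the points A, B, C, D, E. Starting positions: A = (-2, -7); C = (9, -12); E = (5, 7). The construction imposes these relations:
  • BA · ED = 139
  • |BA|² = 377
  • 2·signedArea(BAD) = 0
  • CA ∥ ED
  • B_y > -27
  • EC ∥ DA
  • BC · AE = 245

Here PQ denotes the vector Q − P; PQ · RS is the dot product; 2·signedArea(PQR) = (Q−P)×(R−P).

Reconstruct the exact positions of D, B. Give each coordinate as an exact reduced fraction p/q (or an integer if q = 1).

B = (2, -26)
D = (-6, 12)

1. D_x = -6  [EC ∥ DA ∩ CA ∥ ED]
2. D_y = 12  [EC ∥ DA ∩ CA ∥ ED]
   → D = (-6, 12)
3. B_x = 2  [2·signedArea(BAD) = 0 ∩ BA · ED = 139]
4. B_y = -26  [2·signedArea(BAD) = 0 ∩ BA · ED = 139]
   → B = (2, -26)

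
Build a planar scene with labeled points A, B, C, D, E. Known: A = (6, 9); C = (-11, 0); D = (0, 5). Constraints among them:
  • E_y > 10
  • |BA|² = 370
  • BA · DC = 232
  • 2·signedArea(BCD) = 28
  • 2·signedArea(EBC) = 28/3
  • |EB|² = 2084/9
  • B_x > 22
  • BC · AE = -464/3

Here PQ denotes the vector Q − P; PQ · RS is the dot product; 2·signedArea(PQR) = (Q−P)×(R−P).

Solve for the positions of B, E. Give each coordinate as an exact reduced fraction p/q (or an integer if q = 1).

B = (23, 18)
E = (29/3, 32/3)

1. B_x = 23  [2·signedArea(BCD) = 28 ∩ BA · DC = 232]
2. B_y = 18  [2·signedArea(BCD) = 28 ∩ BA · DC = 232]
   → B = (23, 18)
3. E_x = 29/3  [2·signedArea(EBC) = 28/3 ∩ BC · AE = -464/3]
4. E_y = 32/3  [2·signedArea(EBC) = 28/3 ∩ BC · AE = -464/3]
   → E = (29/3, 32/3)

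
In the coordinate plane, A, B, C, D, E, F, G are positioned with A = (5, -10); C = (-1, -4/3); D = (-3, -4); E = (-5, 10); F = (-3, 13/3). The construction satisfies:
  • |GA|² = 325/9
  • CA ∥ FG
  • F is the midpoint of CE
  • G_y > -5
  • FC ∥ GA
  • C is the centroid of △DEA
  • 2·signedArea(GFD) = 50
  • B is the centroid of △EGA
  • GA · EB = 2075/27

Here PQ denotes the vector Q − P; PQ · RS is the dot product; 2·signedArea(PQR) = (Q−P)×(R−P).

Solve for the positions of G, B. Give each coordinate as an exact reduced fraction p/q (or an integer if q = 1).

1. G_x = 3  [FC ∥ GA ∩ CA ∥ FG]
2. G_y = -13/3  [FC ∥ GA ∩ CA ∥ FG]
   → G = (3, -13/3)
3. B_x = 1  [B is the centroid of △EGA]
4. B_y = -13/9  [B is the centroid of △EGA]
   → B = (1, -13/9)

B = (1, -13/9)
G = (3, -13/3)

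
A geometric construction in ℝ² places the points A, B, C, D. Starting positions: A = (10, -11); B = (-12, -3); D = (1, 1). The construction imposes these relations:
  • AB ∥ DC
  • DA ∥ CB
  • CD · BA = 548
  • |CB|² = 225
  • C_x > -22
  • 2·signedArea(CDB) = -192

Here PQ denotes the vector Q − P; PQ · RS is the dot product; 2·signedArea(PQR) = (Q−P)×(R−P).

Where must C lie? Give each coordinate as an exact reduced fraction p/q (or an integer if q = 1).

1. C_x = -21  [DA ∥ CB ∩ AB ∥ DC]
2. C_y = 9  [DA ∥ CB ∩ AB ∥ DC]
   → C = (-21, 9)

C = (-21, 9)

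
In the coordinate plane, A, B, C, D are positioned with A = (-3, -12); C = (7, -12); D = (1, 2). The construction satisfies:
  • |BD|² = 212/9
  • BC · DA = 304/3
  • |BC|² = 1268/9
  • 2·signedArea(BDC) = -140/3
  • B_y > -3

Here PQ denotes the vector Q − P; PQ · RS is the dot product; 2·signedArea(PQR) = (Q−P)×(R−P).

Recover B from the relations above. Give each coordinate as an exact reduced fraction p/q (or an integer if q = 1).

B = (-1/3, -8/3)

1. B_x = -1/3  [2·signedArea(BDC) = -140/3 ∩ BC · DA = 304/3]
2. B_y = -8/3  [2·signedArea(BDC) = -140/3 ∩ BC · DA = 304/3]
   → B = (-1/3, -8/3)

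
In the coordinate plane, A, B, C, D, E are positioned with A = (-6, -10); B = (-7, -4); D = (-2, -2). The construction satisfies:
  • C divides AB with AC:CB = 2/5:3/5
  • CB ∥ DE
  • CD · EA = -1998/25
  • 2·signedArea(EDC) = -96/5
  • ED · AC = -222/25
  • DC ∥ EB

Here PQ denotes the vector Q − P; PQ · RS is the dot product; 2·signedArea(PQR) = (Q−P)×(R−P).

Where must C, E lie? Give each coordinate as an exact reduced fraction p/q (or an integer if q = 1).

C = (-32/5, -38/5)
E = (-13/5, 8/5)

1. C_x = -32/5  [C divides AB with AC:CB = 2/5:3/5]
2. C_y = -38/5  [C divides AB with AC:CB = 2/5:3/5]
   → C = (-32/5, -38/5)
3. E_x = -13/5  [DC ∥ EB ∩ CB ∥ DE]
4. E_y = 8/5  [DC ∥ EB ∩ CB ∥ DE]
   → E = (-13/5, 8/5)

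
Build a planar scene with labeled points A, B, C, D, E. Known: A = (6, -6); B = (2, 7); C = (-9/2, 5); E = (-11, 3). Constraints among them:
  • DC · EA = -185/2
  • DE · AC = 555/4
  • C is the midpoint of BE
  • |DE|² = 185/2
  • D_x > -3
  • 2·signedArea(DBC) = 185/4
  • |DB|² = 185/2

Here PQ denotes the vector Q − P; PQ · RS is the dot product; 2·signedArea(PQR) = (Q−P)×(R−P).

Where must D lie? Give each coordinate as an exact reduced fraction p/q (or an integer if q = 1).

1. D_x = -5/2  [2·signedArea(DBC) = 185/4 ∩ DE · AC = 555/4]
2. D_y = -3/2  [2·signedArea(DBC) = 185/4 ∩ DE · AC = 555/4]
   → D = (-5/2, -3/2)

D = (-5/2, -3/2)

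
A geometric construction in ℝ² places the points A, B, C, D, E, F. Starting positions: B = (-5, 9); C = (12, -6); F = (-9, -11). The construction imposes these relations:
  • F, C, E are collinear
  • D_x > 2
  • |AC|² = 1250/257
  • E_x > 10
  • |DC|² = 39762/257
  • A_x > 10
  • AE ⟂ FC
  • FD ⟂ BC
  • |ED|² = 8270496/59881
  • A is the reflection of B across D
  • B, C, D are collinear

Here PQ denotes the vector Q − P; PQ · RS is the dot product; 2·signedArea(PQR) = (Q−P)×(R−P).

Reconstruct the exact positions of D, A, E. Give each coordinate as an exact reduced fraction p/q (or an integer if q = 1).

A = (2659/257, -1167/257)
D = (687/257, 573/257)
E = (644547/59881, -376911/59881)

1. D_x = 687/257  [B, C, D are collinear ∩ FD ⟂ BC]
2. D_y = 573/257  [B, C, D are collinear ∩ FD ⟂ BC]
   → D = (687/257, 573/257)
3. A_x = 2659/257  [A is the reflection of B across D]
4. A_y = -1167/257  [A is the reflection of B across D]
   → A = (2659/257, -1167/257)
5. E_x = 644547/59881  [F, C, E are collinear ∩ AE ⟂ FC]
6. E_y = -376911/59881  [F, C, E are collinear ∩ AE ⟂ FC]
   → E = (644547/59881, -376911/59881)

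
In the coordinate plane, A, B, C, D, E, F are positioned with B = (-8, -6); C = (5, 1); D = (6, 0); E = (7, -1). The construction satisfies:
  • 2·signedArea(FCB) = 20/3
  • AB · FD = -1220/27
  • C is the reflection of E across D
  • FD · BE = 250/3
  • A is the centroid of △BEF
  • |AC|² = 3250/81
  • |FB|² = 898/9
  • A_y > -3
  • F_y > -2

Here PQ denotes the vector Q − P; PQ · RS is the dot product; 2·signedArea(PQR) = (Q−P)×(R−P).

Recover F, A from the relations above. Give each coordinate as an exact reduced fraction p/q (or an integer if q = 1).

A = (0, -26/9)
F = (1, -5/3)

1. F_x = 1  [FD · BE = 250/3 ∩ 2·signedArea(FCB) = 20/3]
2. F_y = -5/3  [FD · BE = 250/3 ∩ 2·signedArea(FCB) = 20/3]
   → F = (1, -5/3)
3. A_x = 0  [A is the centroid of △BEF]
4. A_y = -26/9  [A is the centroid of △BEF]
   → A = (0, -26/9)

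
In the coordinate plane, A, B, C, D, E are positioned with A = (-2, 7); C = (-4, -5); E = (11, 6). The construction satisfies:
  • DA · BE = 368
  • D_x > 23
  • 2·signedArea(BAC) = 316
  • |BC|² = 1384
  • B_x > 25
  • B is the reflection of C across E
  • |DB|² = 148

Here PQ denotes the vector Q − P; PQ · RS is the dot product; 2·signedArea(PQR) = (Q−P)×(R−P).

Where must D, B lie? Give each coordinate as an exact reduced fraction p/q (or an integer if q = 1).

B = (26, 17)
D = (24, 5)

1. B_x = 26  [B is the reflection of C across E]
2. B_y = 17  [B is the reflection of C across E]
   → B = (26, 17)
3. D_x = 24  [line 15·x + 11·y + -415 = 0 ∩ |DB|² = 148]
4. D_y = 5  [line 15·x + 11·y + -415 = 0 ∩ |DB|² = 148]
   → D = (24, 5)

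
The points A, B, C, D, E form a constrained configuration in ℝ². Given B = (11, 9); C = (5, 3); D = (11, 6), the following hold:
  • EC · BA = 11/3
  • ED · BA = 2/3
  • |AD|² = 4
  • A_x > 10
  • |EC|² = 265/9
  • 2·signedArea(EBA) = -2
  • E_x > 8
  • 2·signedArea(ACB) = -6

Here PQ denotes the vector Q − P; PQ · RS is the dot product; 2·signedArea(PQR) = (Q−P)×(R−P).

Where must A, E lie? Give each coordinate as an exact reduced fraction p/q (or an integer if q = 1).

1. A_x = 11  [line -6·x + 6·y + 18 = 0 ∩ |AD|² = 4]
2. A_y = 8  [line -6·x + 6·y + 18 = 0 ∩ |AD|² = 4]
   → A = (11, 8)
3. E_x = 9  [ED · BA = 2/3 ∩ 2·signedArea(EBA) = -2]
4. E_y = 20/3  [ED · BA = 2/3 ∩ 2·signedArea(EBA) = -2]
   → E = (9, 20/3)

A = (11, 8)
E = (9, 20/3)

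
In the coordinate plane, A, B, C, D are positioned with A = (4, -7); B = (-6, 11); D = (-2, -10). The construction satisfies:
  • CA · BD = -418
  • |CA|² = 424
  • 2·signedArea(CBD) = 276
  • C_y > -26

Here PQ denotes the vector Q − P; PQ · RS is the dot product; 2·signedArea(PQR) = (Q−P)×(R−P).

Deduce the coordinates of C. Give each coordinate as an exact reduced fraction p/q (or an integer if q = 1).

1. C_x = 14  [CA · BD = -418 ∩ 2·signedArea(CBD) = 276]
2. C_y = -25  [CA · BD = -418 ∩ 2·signedArea(CBD) = 276]
   → C = (14, -25)

C = (14, -25)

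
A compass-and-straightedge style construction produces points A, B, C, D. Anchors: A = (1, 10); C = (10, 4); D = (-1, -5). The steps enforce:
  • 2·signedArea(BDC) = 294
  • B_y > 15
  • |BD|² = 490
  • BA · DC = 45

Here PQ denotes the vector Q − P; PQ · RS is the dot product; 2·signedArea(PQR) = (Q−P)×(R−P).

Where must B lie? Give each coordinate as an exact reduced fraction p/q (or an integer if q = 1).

B = (-8, 16)

1. B_x = -8  [2·signedArea(BDC) = 294 ∩ BA · DC = 45]
2. B_y = 16  [2·signedArea(BDC) = 294 ∩ BA · DC = 45]
   → B = (-8, 16)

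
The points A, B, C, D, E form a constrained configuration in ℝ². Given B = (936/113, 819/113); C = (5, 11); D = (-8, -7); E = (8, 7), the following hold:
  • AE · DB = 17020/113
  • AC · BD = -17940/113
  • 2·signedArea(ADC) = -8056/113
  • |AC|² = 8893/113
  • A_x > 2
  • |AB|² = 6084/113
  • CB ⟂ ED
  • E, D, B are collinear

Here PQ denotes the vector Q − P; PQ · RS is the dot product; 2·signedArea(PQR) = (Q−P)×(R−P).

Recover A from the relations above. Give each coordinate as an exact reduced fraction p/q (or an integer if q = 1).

1. A_x = 312/113  [AE · DB = 17020/113 ∩ 2·signedArea(ADC) = -8056/113]
2. A_y = 273/113  [AE · DB = 17020/113 ∩ 2·signedArea(ADC) = -8056/113]
   → A = (312/113, 273/113)

A = (312/113, 273/113)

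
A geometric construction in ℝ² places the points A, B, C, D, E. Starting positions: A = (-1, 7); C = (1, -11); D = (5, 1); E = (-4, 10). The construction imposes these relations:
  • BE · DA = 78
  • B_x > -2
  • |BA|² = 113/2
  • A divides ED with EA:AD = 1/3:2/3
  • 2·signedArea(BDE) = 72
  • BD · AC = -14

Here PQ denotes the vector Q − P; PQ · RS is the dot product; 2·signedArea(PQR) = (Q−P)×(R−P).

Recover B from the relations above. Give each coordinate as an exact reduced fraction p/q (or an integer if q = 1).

B = (-3/2, -1/2)

1. B_x = -3/2  [BE · DA = 78 ∩ 2·signedArea(BDE) = 72]
2. B_y = -1/2  [BE · DA = 78 ∩ 2·signedArea(BDE) = 72]
   → B = (-3/2, -1/2)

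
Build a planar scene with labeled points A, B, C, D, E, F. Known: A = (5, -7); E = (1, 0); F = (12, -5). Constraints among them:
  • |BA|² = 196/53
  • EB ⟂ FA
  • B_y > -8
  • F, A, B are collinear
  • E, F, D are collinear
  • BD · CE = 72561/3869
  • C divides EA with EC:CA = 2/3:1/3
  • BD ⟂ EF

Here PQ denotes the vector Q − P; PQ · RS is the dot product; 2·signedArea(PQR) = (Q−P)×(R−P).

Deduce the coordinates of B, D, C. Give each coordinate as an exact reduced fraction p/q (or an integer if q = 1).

1. B_x = 167/53  [F, A, B are collinear ∩ EB ⟂ FA]
2. B_y = -399/53  [F, A, B are collinear ∩ EB ⟂ FA]
   → B = (167/53, -399/53)
3. D_x = 43477/7738  [E, F, D are collinear ∩ BD ⟂ EF]
4. D_y = -16245/7738  [E, F, D are collinear ∩ BD ⟂ EF]
   → D = (43477/7738, -16245/7738)
5. C_x = 11/3  [C divides EA with EC:CA = 2/3:1/3]
6. C_y = -14/3  [C divides EA with EC:CA = 2/3:1/3]
   → C = (11/3, -14/3)

B = (167/53, -399/53)
C = (11/3, -14/3)
D = (43477/7738, -16245/7738)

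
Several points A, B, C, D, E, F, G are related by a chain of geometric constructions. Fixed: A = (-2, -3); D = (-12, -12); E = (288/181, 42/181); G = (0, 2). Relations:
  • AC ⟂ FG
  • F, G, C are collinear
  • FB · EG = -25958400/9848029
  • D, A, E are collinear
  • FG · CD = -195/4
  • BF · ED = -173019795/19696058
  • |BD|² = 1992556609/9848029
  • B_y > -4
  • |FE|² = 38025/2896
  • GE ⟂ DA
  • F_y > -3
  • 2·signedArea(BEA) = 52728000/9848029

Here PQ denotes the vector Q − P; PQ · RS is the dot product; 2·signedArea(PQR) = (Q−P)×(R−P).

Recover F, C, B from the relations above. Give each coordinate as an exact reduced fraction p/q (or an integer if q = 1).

B = (-7070458/9848029, -32863767/9848029)
C = (-13383258/9848029, -31203927/9848029)
F = (-399/362, -1587/724)

1. B_x = -7070458/9848029  [line 585/181·x + -650/181·y + -95167020/9848029 = 0 ∩ |BD|² = 1992556609/9848029]
2. B_y = -32863767/9848029  [line 585/181·x + -650/181·y + -95167020/9848029 = 0 ∩ |BD|² = 1992556609/9848029]
   → B = (-7070458/9848029, -32863767/9848029)
3. F_x = -399/362  [BF · ED = -173019795/19696058 ∩ FB · EG = -25958400/9848029]
4. F_y = -1587/724  [BF · ED = -173019795/19696058 ∩ FB · EG = -25958400/9848029]
   → F = (-399/362, -1587/724)
5. C_x = -13383258/9848029  [FG · CD = -195/4 ∩ F, G, C are collinear]
6. C_y = -31203927/9848029  [FG · CD = -195/4 ∩ F, G, C are collinear]
   → C = (-13383258/9848029, -31203927/9848029)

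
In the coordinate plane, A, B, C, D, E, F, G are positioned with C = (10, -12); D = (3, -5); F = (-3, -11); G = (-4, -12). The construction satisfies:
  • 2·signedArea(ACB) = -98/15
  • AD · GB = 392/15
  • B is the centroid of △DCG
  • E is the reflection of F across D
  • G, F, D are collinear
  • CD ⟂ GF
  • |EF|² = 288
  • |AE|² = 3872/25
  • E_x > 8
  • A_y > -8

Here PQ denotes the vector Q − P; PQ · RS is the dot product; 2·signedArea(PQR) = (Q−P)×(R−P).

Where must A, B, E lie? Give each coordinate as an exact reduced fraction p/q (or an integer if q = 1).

A = (1/5, -39/5)
B = (3, -29/3)
E = (9, 1)

1. B_x = 3  [B is the centroid of △DCG]
2. B_y = -29/3  [B is the centroid of △DCG]
   → B = (3, -29/3)
3. E_x = 9  [E is the reflection of F across D]
4. E_y = 1  [E is the reflection of F across D]
   → E = (9, 1)
5. A_x = 1/5  [AD · GB = 392/15 ∩ 2·signedArea(ACB) = -98/15]
6. A_y = -39/5  [AD · GB = 392/15 ∩ 2·signedArea(ACB) = -98/15]
   → A = (1/5, -39/5)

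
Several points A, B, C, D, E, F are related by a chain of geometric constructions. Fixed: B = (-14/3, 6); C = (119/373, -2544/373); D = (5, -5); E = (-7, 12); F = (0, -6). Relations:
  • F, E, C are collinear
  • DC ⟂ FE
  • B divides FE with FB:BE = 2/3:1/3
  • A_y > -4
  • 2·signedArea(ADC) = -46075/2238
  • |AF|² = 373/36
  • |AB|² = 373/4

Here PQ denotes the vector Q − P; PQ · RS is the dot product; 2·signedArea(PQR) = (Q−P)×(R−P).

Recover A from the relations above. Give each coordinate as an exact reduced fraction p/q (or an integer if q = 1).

A = (-7/6, -3)

1. A_x = -7/6  [line 679/373·x + -1746/373·y + -26675/2238 = 0 ∩ |AB|² = 373/4]
2. A_y = -3  [line 679/373·x + -1746/373·y + -26675/2238 = 0 ∩ |AB|² = 373/4]
   → A = (-7/6, -3)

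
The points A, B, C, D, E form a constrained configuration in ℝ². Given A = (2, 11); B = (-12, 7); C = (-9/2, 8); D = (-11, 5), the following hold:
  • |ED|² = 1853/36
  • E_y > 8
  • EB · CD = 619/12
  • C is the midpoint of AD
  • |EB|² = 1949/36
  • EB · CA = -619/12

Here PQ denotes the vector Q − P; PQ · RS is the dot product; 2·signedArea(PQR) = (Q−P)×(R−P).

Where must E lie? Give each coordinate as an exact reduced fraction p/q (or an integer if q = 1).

1. E_x = -29/6  [line -13/2·x + -3·y + -65/12 = 0 ∩ |ED|² = 1853/36]
2. E_y = 26/3  [line -13/2·x + -3·y + -65/12 = 0 ∩ |ED|² = 1853/36]
   → E = (-29/6, 26/3)

E = (-29/6, 26/3)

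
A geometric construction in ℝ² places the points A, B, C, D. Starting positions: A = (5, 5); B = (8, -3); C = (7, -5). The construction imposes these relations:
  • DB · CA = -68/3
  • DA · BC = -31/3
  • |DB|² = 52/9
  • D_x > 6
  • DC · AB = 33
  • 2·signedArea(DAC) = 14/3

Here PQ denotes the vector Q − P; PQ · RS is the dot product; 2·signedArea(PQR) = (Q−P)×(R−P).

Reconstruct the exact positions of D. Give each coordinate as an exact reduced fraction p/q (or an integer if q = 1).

1. D_x = 20/3  [2·signedArea(DAC) = 14/3 ∩ DC · AB = 33]
2. D_y = -1  [2·signedArea(DAC) = 14/3 ∩ DC · AB = 33]
   → D = (20/3, -1)

D = (20/3, -1)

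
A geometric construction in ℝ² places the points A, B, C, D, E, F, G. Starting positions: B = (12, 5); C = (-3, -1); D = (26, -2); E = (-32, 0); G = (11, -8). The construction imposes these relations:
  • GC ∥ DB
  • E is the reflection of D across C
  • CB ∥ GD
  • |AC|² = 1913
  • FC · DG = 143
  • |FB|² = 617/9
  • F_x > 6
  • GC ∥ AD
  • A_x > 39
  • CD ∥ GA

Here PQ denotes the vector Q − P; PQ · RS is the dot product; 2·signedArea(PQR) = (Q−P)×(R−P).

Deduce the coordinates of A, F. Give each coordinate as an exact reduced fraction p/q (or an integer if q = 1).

A = (40, -9)
F = (20/3, -4/3)

1. A_x = 40  [GC ∥ AD ∩ CD ∥ GA]
2. A_y = -9  [GC ∥ AD ∩ CD ∥ GA]
   → A = (40, -9)
3. F_x = 20/3  [line 15·x + 6·y + -92 = 0 ∩ |FB|² = 617/9]
4. F_y = -4/3  [line 15·x + 6·y + -92 = 0 ∩ |FB|² = 617/9]
   → F = (20/3, -4/3)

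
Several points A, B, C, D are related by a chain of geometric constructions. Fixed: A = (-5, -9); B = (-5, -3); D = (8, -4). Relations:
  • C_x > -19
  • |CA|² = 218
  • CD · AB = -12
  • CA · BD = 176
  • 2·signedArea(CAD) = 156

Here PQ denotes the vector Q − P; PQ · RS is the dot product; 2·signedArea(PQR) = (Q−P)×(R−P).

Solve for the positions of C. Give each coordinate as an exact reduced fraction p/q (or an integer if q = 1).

1. C_x = -18  [CA · BD = 176 ∩ CD · AB = -12]
2. C_y = -2  [CA · BD = 176 ∩ CD · AB = -12]
   → C = (-18, -2)

C = (-18, -2)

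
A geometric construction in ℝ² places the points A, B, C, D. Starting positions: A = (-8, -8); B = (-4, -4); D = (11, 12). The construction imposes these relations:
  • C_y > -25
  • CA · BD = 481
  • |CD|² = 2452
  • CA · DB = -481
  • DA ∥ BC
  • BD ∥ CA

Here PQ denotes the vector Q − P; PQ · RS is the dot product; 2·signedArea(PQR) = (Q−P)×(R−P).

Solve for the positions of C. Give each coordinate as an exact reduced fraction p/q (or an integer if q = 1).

C = (-23, -24)

1. C_x = -23  [BD ∥ CA ∩ DA ∥ BC]
2. C_y = -24  [BD ∥ CA ∩ DA ∥ BC]
   → C = (-23, -24)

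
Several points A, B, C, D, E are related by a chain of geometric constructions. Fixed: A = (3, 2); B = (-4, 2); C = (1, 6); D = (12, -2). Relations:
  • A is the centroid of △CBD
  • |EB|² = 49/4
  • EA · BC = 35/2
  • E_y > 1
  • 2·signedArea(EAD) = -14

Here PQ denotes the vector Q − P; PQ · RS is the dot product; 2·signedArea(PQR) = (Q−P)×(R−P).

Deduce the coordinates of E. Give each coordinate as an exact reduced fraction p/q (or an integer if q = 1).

E = (-1/2, 2)

1. E_x = -1/2  [EA · BC = 35/2 ∩ 2·signedArea(EAD) = -14]
2. E_y = 2  [EA · BC = 35/2 ∩ 2·signedArea(EAD) = -14]
   → E = (-1/2, 2)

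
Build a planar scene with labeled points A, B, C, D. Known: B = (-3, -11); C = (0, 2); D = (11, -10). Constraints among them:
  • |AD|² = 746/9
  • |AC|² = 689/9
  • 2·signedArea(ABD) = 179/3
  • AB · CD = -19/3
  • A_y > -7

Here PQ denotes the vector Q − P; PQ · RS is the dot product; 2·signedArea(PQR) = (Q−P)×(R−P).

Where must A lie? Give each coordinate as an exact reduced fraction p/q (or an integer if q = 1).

1. A_x = 8/3  [2·signedArea(ABD) = 179/3 ∩ AB · CD = -19/3]
2. A_y = -19/3  [2·signedArea(ABD) = 179/3 ∩ AB · CD = -19/3]
   → A = (8/3, -19/3)

A = (8/3, -19/3)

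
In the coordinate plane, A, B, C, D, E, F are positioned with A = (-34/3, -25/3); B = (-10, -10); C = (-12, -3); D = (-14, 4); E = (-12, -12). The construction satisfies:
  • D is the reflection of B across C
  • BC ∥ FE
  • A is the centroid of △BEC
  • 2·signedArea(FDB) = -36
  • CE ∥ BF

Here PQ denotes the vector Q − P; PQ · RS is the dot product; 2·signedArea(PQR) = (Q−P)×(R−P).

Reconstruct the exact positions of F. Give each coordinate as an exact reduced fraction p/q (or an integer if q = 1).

F = (-10, -19)

1. F_x = -10  [BC ∥ FE ∩ CE ∥ BF]
2. F_y = -19  [BC ∥ FE ∩ CE ∥ BF]
   → F = (-10, -19)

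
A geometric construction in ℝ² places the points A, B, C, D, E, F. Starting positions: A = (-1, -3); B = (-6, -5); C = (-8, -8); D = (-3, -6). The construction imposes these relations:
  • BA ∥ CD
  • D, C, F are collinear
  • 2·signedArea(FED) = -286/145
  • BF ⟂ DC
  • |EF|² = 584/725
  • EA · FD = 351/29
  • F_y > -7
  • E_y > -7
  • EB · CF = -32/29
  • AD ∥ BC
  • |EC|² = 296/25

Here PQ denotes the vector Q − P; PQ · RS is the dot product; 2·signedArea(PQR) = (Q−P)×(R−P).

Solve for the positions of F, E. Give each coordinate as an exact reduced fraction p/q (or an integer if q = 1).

E = (-26/5, -6)
F = (-152/29, -200/29)

1. F_x = -152/29  [D, C, F are collinear ∩ BF ⟂ DC]
2. F_y = -200/29  [D, C, F are collinear ∩ BF ⟂ DC]
   → F = (-152/29, -200/29)
3. E_x = -26/5  [EA · FD = 351/29 ∩ 2·signedArea(FED) = -286/145]
4. E_y = -6  [EA · FD = 351/29 ∩ 2·signedArea(FED) = -286/145]
   → E = (-26/5, -6)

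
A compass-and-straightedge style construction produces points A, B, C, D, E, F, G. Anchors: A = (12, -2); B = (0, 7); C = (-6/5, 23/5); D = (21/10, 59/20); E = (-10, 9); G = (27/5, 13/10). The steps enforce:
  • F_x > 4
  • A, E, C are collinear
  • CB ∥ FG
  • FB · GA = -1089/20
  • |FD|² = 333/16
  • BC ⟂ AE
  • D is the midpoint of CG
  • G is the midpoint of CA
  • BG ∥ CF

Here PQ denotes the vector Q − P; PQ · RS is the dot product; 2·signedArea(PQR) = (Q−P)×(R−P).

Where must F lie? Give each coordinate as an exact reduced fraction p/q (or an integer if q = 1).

F = (21/5, -11/10)

1. F_x = 21/5  [CB ∥ FG ∩ BG ∥ CF]
2. F_y = -11/10  [CB ∥ FG ∩ BG ∥ CF]
   → F = (21/5, -11/10)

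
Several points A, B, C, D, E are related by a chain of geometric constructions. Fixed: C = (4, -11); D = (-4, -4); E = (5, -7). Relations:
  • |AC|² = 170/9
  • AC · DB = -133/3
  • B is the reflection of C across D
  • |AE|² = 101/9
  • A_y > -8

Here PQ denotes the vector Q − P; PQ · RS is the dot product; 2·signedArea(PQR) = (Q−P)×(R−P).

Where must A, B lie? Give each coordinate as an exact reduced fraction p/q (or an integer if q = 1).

A = (5/3, -22/3)
B = (-12, 3)

1. B_x = -12  [B is the reflection of C across D]
2. B_y = 3  [B is the reflection of C across D]
   → B = (-12, 3)
3. A_x = 5/3  [line 8·x + -7·y + -194/3 = 0 ∩ |AC|² = 170/9]
4. A_y = -22/3  [line 8·x + -7·y + -194/3 = 0 ∩ |AC|² = 170/9]
   → A = (5/3, -22/3)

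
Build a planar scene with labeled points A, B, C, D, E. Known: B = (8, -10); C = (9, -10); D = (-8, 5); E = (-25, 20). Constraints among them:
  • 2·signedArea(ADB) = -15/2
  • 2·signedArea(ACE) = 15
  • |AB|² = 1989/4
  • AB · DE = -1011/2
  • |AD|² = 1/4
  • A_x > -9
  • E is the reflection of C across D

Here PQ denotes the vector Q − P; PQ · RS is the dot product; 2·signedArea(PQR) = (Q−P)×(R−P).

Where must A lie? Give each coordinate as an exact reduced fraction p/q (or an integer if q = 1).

A = (-17/2, 5)

1. A_x = -17/2  [2·signedArea(ADB) = -15/2 ∩ AB · DE = -1011/2]
2. A_y = 5  [2·signedArea(ADB) = -15/2 ∩ AB · DE = -1011/2]
   → A = (-17/2, 5)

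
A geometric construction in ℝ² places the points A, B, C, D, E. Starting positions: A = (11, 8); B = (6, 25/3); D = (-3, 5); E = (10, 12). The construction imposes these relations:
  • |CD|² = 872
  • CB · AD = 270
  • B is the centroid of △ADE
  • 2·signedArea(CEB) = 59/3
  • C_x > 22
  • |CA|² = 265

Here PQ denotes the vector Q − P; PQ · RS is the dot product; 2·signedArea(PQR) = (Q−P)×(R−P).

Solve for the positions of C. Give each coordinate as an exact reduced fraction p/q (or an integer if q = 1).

C = (23, 19)

1. C_x = 23  [2·signedArea(CEB) = 59/3 ∩ CB · AD = 270]
2. C_y = 19  [2·signedArea(CEB) = 59/3 ∩ CB · AD = 270]
   → C = (23, 19)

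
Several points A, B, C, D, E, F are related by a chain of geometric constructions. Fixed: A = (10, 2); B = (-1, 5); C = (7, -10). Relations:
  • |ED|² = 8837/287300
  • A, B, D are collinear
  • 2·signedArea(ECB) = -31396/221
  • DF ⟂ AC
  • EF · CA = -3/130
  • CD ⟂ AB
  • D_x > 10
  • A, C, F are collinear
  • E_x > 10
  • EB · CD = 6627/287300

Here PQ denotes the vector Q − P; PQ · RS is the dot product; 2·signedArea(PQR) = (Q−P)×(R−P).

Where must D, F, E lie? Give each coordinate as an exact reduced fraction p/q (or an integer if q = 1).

1. D_x = 1333/130  [A, B, D are collinear ∩ CD ⟂ AB]
2. D_y = 251/130  [A, B, D are collinear ∩ CD ⟂ AB]
   → D = (1333/130, 251/130)
3. F_x = 22097/2210  [A, C, F are collinear ∩ DF ⟂ AC]
4. F_y = 2204/1105  [A, C, F are collinear ∩ DF ⟂ AC]
   → F = (22097/2210, 2204/1105)
5. E_x = 11143/1105  [EB · CD = 6627/287300 ∩ EF · CA = -3/130]
6. E_y = 873/442  [EB · CD = 6627/287300 ∩ EF · CA = -3/130]
   → E = (11143/1105, 873/442)

D = (1333/130, 251/130)
E = (11143/1105, 873/442)
F = (22097/2210, 2204/1105)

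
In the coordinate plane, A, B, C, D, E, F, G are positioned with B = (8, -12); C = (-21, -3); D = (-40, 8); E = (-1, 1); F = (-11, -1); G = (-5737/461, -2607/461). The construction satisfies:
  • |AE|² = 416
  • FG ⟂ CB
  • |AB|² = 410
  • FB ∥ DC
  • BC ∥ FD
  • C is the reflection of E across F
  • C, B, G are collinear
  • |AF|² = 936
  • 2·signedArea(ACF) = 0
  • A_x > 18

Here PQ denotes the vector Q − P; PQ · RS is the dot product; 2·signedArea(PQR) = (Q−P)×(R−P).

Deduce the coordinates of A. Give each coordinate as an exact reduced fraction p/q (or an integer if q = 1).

1. A_x = 19  [line -2·x + 10·y + -12 = 0 ∩ |AF|² = 936]
2. A_y = 5  [line -2·x + 10·y + -12 = 0 ∩ |AF|² = 936]
   → A = (19, 5)

A = (19, 5)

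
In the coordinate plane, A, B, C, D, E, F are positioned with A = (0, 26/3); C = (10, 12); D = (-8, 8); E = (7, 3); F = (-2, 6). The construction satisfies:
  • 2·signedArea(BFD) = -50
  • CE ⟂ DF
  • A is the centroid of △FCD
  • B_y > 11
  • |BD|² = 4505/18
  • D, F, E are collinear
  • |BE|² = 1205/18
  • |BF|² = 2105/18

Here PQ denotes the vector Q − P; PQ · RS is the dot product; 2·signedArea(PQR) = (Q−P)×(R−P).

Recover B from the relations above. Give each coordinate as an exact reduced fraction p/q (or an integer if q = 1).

1. B_x = 15/2  [line -2·x + -6·y + 82 = 0 ∩ |BE|² = 1205/18]
2. B_y = 67/6  [line -2·x + -6·y + 82 = 0 ∩ |BE|² = 1205/18]
   → B = (15/2, 67/6)

B = (15/2, 67/6)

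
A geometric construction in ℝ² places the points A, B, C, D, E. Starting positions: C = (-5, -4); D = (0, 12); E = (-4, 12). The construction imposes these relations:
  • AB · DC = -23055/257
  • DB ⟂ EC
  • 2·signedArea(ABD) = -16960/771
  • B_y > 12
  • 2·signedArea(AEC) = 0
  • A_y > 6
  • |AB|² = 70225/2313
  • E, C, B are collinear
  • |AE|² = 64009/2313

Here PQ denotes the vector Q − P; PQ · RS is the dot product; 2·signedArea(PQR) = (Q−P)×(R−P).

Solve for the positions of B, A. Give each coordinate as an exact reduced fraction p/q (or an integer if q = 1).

A = (-3337/771, 5204/771)
B = (-1024/257, 3148/257)

1. B_x = -1024/257  [E, C, B are collinear ∩ DB ⟂ EC]
2. B_y = 3148/257  [E, C, B are collinear ∩ DB ⟂ EC]
   → B = (-1024/257, 3148/257)
3. A_x = -3337/771  [2·signedArea(AEC) = 0 ∩ AB · DC = -23055/257]
4. A_y = 5204/771  [2·signedArea(AEC) = 0 ∩ AB · DC = -23055/257]
   → A = (-3337/771, 5204/771)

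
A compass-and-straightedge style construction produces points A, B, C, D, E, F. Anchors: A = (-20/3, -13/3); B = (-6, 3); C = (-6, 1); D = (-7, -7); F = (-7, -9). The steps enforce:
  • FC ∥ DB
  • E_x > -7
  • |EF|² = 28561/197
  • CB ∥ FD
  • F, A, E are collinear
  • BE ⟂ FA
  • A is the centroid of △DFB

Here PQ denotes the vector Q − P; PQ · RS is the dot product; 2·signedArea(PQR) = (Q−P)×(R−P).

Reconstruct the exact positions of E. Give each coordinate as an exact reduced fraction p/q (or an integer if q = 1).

1. E_x = -1210/197  [F, A, E are collinear ∩ BE ⟂ FA]
2. E_y = 593/197  [F, A, E are collinear ∩ BE ⟂ FA]
   → E = (-1210/197, 593/197)

E = (-1210/197, 593/197)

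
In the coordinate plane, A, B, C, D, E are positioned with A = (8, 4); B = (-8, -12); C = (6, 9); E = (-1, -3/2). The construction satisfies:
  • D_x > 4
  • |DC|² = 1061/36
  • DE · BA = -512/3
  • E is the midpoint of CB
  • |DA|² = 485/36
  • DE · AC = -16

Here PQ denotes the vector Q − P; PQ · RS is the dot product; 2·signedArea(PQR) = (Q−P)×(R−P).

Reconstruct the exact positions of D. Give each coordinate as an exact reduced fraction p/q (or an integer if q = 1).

1. D_x = 13/3  [DE · AC = -16 ∩ DE · BA = -512/3]
2. D_y = 23/6  [DE · AC = -16 ∩ DE · BA = -512/3]
   → D = (13/3, 23/6)

D = (13/3, 23/6)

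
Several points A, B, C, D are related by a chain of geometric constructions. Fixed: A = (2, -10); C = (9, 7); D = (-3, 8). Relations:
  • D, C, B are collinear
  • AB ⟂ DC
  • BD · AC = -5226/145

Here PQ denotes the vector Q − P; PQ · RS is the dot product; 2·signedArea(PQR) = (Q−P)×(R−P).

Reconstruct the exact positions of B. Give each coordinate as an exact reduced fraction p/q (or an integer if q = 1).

B = (501/145, 1082/145)

1. B_x = 501/145  [D, C, B are collinear ∩ AB ⟂ DC]
2. B_y = 1082/145  [D, C, B are collinear ∩ AB ⟂ DC]
   → B = (501/145, 1082/145)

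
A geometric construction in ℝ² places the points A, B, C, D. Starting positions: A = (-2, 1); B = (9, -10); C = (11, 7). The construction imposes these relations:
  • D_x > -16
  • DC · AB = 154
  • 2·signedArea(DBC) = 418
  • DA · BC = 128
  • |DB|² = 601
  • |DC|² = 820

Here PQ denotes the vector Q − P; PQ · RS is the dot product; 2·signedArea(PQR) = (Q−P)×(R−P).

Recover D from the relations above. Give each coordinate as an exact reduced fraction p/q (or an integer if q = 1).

1. D_x = -15  [2·signedArea(DBC) = 418 ∩ DC · AB = 154]
2. D_y = -5  [2·signedArea(DBC) = 418 ∩ DC · AB = 154]
   → D = (-15, -5)

D = (-15, -5)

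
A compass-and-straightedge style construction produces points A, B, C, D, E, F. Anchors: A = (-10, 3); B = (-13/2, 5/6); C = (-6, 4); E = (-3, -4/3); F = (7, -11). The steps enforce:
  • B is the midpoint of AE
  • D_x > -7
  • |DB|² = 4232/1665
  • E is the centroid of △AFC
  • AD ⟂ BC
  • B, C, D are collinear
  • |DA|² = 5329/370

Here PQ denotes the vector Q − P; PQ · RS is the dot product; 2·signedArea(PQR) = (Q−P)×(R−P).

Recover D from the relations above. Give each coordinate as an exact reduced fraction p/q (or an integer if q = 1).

1. D_x = -2313/370  [B, C, D are collinear ∩ AD ⟂ BC]
2. D_y = 891/370  [B, C, D are collinear ∩ AD ⟂ BC]
   → D = (-2313/370, 891/370)

D = (-2313/370, 891/370)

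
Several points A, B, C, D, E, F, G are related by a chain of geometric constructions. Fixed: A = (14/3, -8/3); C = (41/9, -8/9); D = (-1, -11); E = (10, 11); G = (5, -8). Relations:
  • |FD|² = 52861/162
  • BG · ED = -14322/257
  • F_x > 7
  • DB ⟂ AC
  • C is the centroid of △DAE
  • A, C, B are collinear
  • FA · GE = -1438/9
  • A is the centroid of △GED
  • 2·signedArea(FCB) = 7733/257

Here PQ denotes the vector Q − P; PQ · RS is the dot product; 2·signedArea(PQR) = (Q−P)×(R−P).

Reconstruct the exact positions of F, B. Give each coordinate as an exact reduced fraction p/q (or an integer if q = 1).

1. F_x = 131/18  [line -5·x + -19·y + 1192/9 = 0 ∩ |FD|² = 52861/162]
2. F_y = 91/18  [line -5·x + -19·y + 1192/9 = 0 ∩ |FD|² = 52861/162]
   → F = (131/18, 91/18)
3. B_x = 1327/257  [2·signedArea(FCB) = 7733/257 ∩ A, C, B are collinear]
4. B_y = -2728/257  [2·signedArea(FCB) = 7733/257 ∩ A, C, B are collinear]
   → B = (1327/257, -2728/257)

B = (1327/257, -2728/257)
F = (131/18, 91/18)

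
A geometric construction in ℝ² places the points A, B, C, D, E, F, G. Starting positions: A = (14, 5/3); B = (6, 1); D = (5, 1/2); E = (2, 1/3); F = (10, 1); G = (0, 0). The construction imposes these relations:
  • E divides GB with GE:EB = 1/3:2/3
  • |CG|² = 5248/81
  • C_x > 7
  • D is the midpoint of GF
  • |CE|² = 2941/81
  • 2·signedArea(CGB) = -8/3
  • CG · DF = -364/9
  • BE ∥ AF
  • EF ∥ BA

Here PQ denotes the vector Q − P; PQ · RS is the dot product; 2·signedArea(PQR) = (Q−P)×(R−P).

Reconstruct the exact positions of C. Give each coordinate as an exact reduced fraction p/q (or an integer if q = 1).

C = (8, 8/9)

1. C_x = 8  [2·signedArea(CGB) = -8/3 ∩ CG · DF = -364/9]
2. C_y = 8/9  [2·signedArea(CGB) = -8/3 ∩ CG · DF = -364/9]
   → C = (8, 8/9)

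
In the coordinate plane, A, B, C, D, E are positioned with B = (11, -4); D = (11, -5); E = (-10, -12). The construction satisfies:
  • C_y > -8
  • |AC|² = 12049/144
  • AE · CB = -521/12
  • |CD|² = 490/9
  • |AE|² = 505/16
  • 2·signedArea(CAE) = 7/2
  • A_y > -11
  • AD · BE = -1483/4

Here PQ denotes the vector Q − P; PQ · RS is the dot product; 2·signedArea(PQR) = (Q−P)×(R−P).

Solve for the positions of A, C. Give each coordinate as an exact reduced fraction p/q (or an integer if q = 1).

1. A_x = -19/4  [line 21·x + 8·y + 719/4 = 0 ∩ |AE|² = 505/16]
2. A_y = -10  [line 21·x + 8·y + 719/4 = 0 ∩ |AE|² = 505/16]
   → A = (-19/4, -10)
3. C_x = 4  [2·signedArea(CAE) = 7/2 ∩ AE · CB = -521/12]
4. C_y = -22/3  [2·signedArea(CAE) = 7/2 ∩ AE · CB = -521/12]
   → C = (4, -22/3)

A = (-19/4, -10)
C = (4, -22/3)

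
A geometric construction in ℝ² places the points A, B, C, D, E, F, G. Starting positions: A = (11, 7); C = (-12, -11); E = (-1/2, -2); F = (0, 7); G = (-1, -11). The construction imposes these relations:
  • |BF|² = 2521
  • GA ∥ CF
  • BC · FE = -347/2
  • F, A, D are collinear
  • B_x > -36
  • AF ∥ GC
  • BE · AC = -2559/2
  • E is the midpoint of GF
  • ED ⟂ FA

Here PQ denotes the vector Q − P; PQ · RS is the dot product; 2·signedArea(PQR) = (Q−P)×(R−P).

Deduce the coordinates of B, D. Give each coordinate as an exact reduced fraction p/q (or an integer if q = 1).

B = (-35, -29)
D = (-1/2, 7)

1. B_x = -35  [BC · FE = -347/2 ∩ BE · AC = -2559/2]
2. B_y = -29  [BC · FE = -347/2 ∩ BE · AC = -2559/2]
   → B = (-35, -29)
3. D_x = -1/2  [F, A, D are collinear ∩ ED ⟂ FA]
4. D_y = 7  [F, A, D are collinear ∩ ED ⟂ FA]
   → D = (-1/2, 7)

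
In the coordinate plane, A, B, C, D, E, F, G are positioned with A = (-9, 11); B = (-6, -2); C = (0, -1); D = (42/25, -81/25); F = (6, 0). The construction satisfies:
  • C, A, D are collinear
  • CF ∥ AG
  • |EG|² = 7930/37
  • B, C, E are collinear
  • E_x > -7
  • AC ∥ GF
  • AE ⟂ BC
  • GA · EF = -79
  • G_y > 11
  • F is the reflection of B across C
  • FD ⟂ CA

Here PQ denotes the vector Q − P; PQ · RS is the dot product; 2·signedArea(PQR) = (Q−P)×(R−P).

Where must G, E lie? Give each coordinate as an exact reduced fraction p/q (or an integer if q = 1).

1. G_x = -3  [AC ∥ GF ∩ CF ∥ AG]
2. G_y = 12  [AC ∥ GF ∩ CF ∥ AG]
   → G = (-3, 12)
3. E_x = -252/37  [B, C, E are collinear ∩ AE ⟂ BC]
4. E_y = -79/37  [B, C, E are collinear ∩ AE ⟂ BC]
   → E = (-252/37, -79/37)

E = (-252/37, -79/37)
G = (-3, 12)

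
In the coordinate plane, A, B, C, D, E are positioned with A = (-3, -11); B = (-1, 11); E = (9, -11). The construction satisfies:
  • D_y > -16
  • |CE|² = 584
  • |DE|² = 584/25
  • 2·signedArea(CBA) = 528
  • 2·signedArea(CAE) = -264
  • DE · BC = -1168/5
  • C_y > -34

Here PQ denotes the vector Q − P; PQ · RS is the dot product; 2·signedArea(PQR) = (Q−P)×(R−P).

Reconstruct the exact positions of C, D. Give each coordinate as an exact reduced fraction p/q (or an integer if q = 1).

C = (19, -33)
D = (11, -77/5)

1. C_x = 19  [2·signedArea(CBA) = 528 ∩ 2·signedArea(CAE) = -264]
2. C_y = -33  [2·signedArea(CBA) = 528 ∩ 2·signedArea(CAE) = -264]
   → C = (19, -33)
3. D_x = 11  [line -20·x + 44·y + 4488/5 = 0 ∩ |DE|² = 584/25]
4. D_y = -77/5  [line -20·x + 44·y + 4488/5 = 0 ∩ |DE|² = 584/25]
   → D = (11, -77/5)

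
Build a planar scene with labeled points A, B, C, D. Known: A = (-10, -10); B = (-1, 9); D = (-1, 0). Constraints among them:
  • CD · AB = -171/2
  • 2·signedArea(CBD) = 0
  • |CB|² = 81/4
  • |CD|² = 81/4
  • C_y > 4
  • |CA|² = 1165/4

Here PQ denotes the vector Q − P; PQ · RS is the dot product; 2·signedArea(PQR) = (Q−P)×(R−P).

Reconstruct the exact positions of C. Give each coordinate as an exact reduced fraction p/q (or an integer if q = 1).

1. C_x = -1  [2·signedArea(CBD) = 0 ∩ CD · AB = -171/2]
2. C_y = 9/2  [2·signedArea(CBD) = 0 ∩ CD · AB = -171/2]
   → C = (-1, 9/2)

C = (-1, 9/2)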